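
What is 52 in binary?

Using repeated division by 2:
52 ÷ 2 = 26 remainder 0
26 ÷ 2 = 13 remainder 0
13 ÷ 2 = 6 remainder 1
6 ÷ 2 = 3 remainder 0
3 ÷ 2 = 1 remainder 1
1 ÷ 2 = 0 remainder 1
Reading remainders bottom to top: 110100



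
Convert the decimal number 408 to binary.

Using repeated division by 2:
408 ÷ 2 = 204 remainder 0
204 ÷ 2 = 102 remainder 0
102 ÷ 2 = 51 remainder 0
51 ÷ 2 = 25 remainder 1
25 ÷ 2 = 12 remainder 1
12 ÷ 2 = 6 remainder 0
6 ÷ 2 = 3 remainder 0
3 ÷ 2 = 1 remainder 1
1 ÷ 2 = 0 remainder 1
Reading remainders bottom to top: 110011000



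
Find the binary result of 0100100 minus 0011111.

Method 1 - Direct subtraction (column by column from the right: bit − bit − borrow-in; if negative, add 2 and borrow 1 from the next column):
borrow: 0111110
        0100100
-       0011111
---------------
        0000101

Method 2 - Add two's complement:
Two's complement of 0011111: invert → 1100000, add 1 → 1100001
  0100100
+ 1100001
---------
 10000101  (end carry out of the top bit = 1)
Discarding the end carry: 0000101
Decimal check:
  0100100 = 32 + 4 = 36
  0011111 = 16 + 8 + 4 + 2 + 1 = 31
  36 - 31 = 5, and 0000101 = 4 + 1 = 5 ✓



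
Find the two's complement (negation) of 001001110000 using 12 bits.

Original: 001001110000
Step 1 - Invert all bits: 110110001111
Step 2 - Add 1: 110110010000
Verification: 001001110000 + 110110010000 = 1000000000000; discarding the end carry (carry out of the top bit) leaves the 12-bit value 000000000000, as required for x + (-x)



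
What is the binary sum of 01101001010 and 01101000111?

Add column by column from the right: bit + bit + carry-in; write the sum mod 2, carry 1 when the sum is 2 or 3.
carry:  11010011100
        01101001010
+       01101000111
-------------------
       011010010001
(the carry out of the leftmost column, 0, becomes the leading bit)
Decimal check:
  01101001010 = 512 + 256 + 64 + 8 + 2 = 842
  01101000111 = 512 + 256 + 64 + 4 + 2 + 1 = 839
  842 + 839 = 1681, and 011010010001 = 1024 + 512 + 128 + 16 + 1 = 1681 ✓



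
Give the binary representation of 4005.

Using repeated division by 2:
4005 ÷ 2 = 2002 remainder 1
2002 ÷ 2 = 1001 remainder 0
1001 ÷ 2 = 500 remainder 1
500 ÷ 2 = 250 remainder 0
250 ÷ 2 = 125 remainder 0
125 ÷ 2 = 62 remainder 1
62 ÷ 2 = 31 remainder 0
31 ÷ 2 = 15 remainder 1
15 ÷ 2 = 7 remainder 1
7 ÷ 2 = 3 remainder 1
3 ÷ 2 = 1 remainder 1
1 ÷ 2 = 0 remainder 1
Reading remainders bottom to top: 111110100101



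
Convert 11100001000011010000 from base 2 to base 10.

Sum of powers of 2 for each 1-bit:
2^4 + 2^6 + 2^7 + 2^12 + 2^17 + 2^18 + 2^19
= 16 + 64 + 128 + 4096 + 131072 + 262144 + 524288
= 921808



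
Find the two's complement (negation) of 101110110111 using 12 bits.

Original (sign bit 1, negative): 101110110111
Step 1 - Invert all bits: 010001001000
Step 2 - Add 1: 010001001001
Verification: 101110110111 + 010001001001 = 1000000000000; discarding the end carry (carry out of the top bit) leaves the 12-bit value 000000000000, as required for x + (-x)



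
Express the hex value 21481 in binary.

Convert each hex digit to 4 bits:
  2 = 0010
  1 = 0001
  4 = 0100
  8 = 1000
  1 = 0001
Concatenate: 00100001010010000001



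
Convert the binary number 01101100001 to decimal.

Sum of powers of 2 for each 1-bit:
2^0 + 2^5 + 2^6 + 2^8 + 2^9
= 1 + 32 + 64 + 256 + 512
= 865



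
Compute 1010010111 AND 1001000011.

AND: 1 only when both bits are 1
  1010010111
& 1001000011
------------
  1000000011
Decimal: 663 & 579 = 515



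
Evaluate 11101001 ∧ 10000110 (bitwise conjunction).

AND: 1 only when both bits are 1
  11101001
& 10000110
----------
  10000000
Decimal: 233 & 134 = 128



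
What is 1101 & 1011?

AND: 1 only when both bits are 1
  1101
& 1011
------
  1001
Decimal: 13 & 11 = 9



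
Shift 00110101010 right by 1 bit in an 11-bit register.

Original: 00110101010 (decimal 426)
Shift right by 1 position
Drop the 1 low bit; fill with zero on the left
Result: 00011010101 (decimal 213)
Equivalent: 426 >> 1 = 426 ÷ 2^1 = 213



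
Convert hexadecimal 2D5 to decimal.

Expand by place value (powers of 16):
Digit values: D = 13
2D5 = 2 × 16^2 + 13 × 16^1 + 5 × 16^0
= 2 × 256 + 13 × 16 + 5 × 1
= 512 + 208 + 5
= 725



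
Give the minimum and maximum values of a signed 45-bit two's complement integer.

For 45-bit two's complement:
Minimum: -2^44 = -17592186044416
Maximum: 2^44 - 1 = 17592186044415



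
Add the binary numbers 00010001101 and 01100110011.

Add column by column from the right: bit + bit + carry-in; write the sum mod 2, carry 1 when the sum is 2 or 3.
carry:  00001111110
        00010001101
+       01100110011
-------------------
       001111000000
(the carry out of the leftmost column, 0, becomes the leading bit)
Decimal check:
  00010001101 = 128 + 8 + 4 + 1 = 141
  01100110011 = 512 + 256 + 32 + 16 + 2 + 1 = 819
  141 + 819 = 960, and 001111000000 = 512 + 256 + 128 + 64 = 960 ✓



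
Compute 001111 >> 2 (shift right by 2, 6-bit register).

Original: 001111 (decimal 15)
Shift right by 2 positions
Drop the 2 low bits; fill with zeros on the left
Result: 000011 (decimal 3)
Equivalent: 15 >> 2 = 15 ÷ 2^2 = 3



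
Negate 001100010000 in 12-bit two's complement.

Original: 001100010000
Step 1 - Invert all bits: 110011101111
Step 2 - Add 1: 110011110000
Verification: 001100010000 + 110011110000 = 1000000000000; discarding the end carry (carry out of the top bit) leaves the 12-bit value 000000000000, as required for x + (-x)



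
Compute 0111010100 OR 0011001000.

OR: 1 when either bit is 1
  0111010100
| 0011001000
------------
  0111011100
Decimal: 468 | 200 = 476



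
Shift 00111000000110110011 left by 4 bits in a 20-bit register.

Original: 00111000000110110011 (decimal 229811)
Shift left by 4 positions
Append 4 zeros on the right and drop the 4 high bits that overflow the 20-bit width
Result: 10000001101100110000 (decimal 531248)
Equivalent: 229811 << 4 = 229811 × 2^4 = 3676976, truncated to 20 bits = 531248



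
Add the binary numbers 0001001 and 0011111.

Add column by column from the right: bit + bit + carry-in; write the sum mod 2, carry 1 when the sum is 2 or 3.
carry:  0111110
        0001001
+       0011111
---------------
       00101000
(the carry out of the leftmost column, 0, becomes the leading bit)
Decimal check:
  0001001 = 8 + 1 = 9
  0011111 = 16 + 8 + 4 + 2 + 1 = 31
  9 + 31 = 40, and 00101000 = 32 + 8 = 40 ✓



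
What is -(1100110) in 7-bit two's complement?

Original (sign bit 1, negative): 1100110
Step 1 - Invert all bits: 0011001
Step 2 - Add 1: 0011010
Verification: 1100110 + 0011010 = 10000000; discarding the end carry (carry out of the top bit) leaves the 7-bit value 0000000, as required for x + (-x)



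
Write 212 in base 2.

Using repeated division by 2:
212 ÷ 2 = 106 remainder 0
106 ÷ 2 = 53 remainder 0
53 ÷ 2 = 26 remainder 1
26 ÷ 2 = 13 remainder 0
13 ÷ 2 = 6 remainder 1
6 ÷ 2 = 3 remainder 0
3 ÷ 2 = 1 remainder 1
1 ÷ 2 = 0 remainder 1
Reading remainders bottom to top: 11010100



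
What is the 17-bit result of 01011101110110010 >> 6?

Original: 01011101110110010 (decimal 48050)
Shift right by 6 positions
Drop the 6 low bits; fill with zeros on the left
Result: 00000001011101110 (decimal 750)
Equivalent: 48050 >> 6 = 48050 ÷ 2^6 = 750



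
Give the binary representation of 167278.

Using repeated division by 2:
167278 ÷ 2 = 83639 remainder 0
83639 ÷ 2 = 41819 remainder 1
41819 ÷ 2 = 20909 remainder 1
20909 ÷ 2 = 10454 remainder 1
10454 ÷ 2 = 5227 remainder 0
5227 ÷ 2 = 2613 remainder 1
2613 ÷ 2 = 1306 remainder 1
1306 ÷ 2 = 653 remainder 0
653 ÷ 2 = 326 remainder 1
326 ÷ 2 = 163 remainder 0
163 ÷ 2 = 81 remainder 1
81 ÷ 2 = 40 remainder 1
40 ÷ 2 = 20 remainder 0
20 ÷ 2 = 10 remainder 0
10 ÷ 2 = 5 remainder 0
5 ÷ 2 = 2 remainder 1
2 ÷ 2 = 1 remainder 0
1 ÷ 2 = 0 remainder 1
Reading remainders bottom to top: 101000110101101110



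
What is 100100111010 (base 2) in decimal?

Sum of powers of 2 for each 1-bit:
2^1 + 2^3 + 2^4 + 2^5 + 2^8 + 2^11
= 2 + 8 + 16 + 32 + 256 + 2048
= 2362



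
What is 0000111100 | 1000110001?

OR: 1 when either bit is 1
  0000111100
| 1000110001
------------
  1000111101
Decimal: 60 | 561 = 573



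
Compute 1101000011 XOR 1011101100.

XOR: 1 when bits differ
  1101000011
^ 1011101100
------------
  0110101111
Decimal: 835 ^ 748 = 431



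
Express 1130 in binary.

Using repeated division by 2:
1130 ÷ 2 = 565 remainder 0
565 ÷ 2 = 282 remainder 1
282 ÷ 2 = 141 remainder 0
141 ÷ 2 = 70 remainder 1
70 ÷ 2 = 35 remainder 0
35 ÷ 2 = 17 remainder 1
17 ÷ 2 = 8 remainder 1
8 ÷ 2 = 4 remainder 0
4 ÷ 2 = 2 remainder 0
2 ÷ 2 = 1 remainder 0
1 ÷ 2 = 0 remainder 1
Reading remainders bottom to top: 10001101010



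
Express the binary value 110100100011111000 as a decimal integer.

Sum of powers of 2 for each 1-bit:
2^3 + 2^4 + 2^5 + 2^6 + 2^7 + 2^11 + 2^14 + 2^16 + 2^17
= 8 + 16 + 32 + 64 + 128 + 2048 + 16384 + 65536 + 131072
= 215288



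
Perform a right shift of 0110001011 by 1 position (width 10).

Original: 0110001011 (decimal 395)
Shift right by 1 position
Drop the 1 low bit; fill with zero on the left
Result: 0011000101 (decimal 197)
Equivalent: 395 >> 1 = 395 ÷ 2^1 = 197



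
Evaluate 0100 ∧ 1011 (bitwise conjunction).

AND: 1 only when both bits are 1
  0100
& 1011
------
  0000
Decimal: 4 & 11 = 0



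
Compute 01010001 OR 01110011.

OR: 1 when either bit is 1
  01010001
| 01110011
----------
  01110011
Decimal: 81 | 115 = 115



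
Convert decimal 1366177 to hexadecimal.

Using repeated division by 16 (digits 10–15 are A–F):
1366177 ÷ 16 = 85386 remainder 1
85386 ÷ 16 = 5336 remainder 10 (A)
5336 ÷ 16 = 333 remainder 8
333 ÷ 16 = 20 remainder 13 (D)
20 ÷ 16 = 1 remainder 4
1 ÷ 16 = 0 remainder 1
Reading remainders bottom to top: 14D8A1



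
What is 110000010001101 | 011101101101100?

OR: 1 when either bit is 1
  110000010001101
| 011101101101100
-----------------
  111101111101101
Decimal: 24717 | 15212 = 31725



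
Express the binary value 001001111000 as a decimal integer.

Sum of powers of 2 for each 1-bit:
2^3 + 2^4 + 2^5 + 2^6 + 2^9
= 8 + 16 + 32 + 64 + 512
= 632



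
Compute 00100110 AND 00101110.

AND: 1 only when both bits are 1
  00100110
& 00101110
----------
  00100110
Decimal: 38 & 46 = 38



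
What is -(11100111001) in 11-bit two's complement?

Original (sign bit 1, negative): 11100111001
Step 1 - Invert all bits: 00011000110
Step 2 - Add 1: 00011000111
Verification: 11100111001 + 00011000111 = 100000000000; discarding the end carry (carry out of the top bit) leaves the 11-bit value 00000000000, as required for x + (-x)



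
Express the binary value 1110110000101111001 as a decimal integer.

Sum of powers of 2 for each 1-bit:
2^0 + 2^3 + 2^4 + 2^5 + 2^6 + 2^8 + 2^13 + 2^14 + 2^16 + 2^17 + 2^18
= 1 + 8 + 16 + 32 + 64 + 256 + 8192 + 16384 + 65536 + 131072 + 262144
= 483705



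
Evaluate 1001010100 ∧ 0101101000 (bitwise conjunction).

AND: 1 only when both bits are 1
  1001010100
& 0101101000
------------
  0001000000
Decimal: 596 & 360 = 64



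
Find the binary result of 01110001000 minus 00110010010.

Method 1 - Direct subtraction (column by column from the right: bit − bit − borrow-in; if negative, add 2 and borrow 1 from the next column):
borrow: 01111101100
        01110001000
-       00110010010
-------------------
        00111110110

Method 2 - Add two's complement:
Two's complement of 00110010010: invert → 11001101101, add 1 → 11001101110
  01110001000
+ 11001101110
-------------
 100111110110  (end carry out of the top bit = 1)
Discarding the end carry: 00111110110
Decimal check:
  01110001000 = 512 + 256 + 128 + 8 = 904
  00110010010 = 256 + 128 + 16 + 2 = 402
  904 - 402 = 502, and 00111110110 = 256 + 128 + 64 + 32 + 16 + 4 + 2 = 502 ✓



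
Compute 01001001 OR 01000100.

OR: 1 when either bit is 1
  01001001
| 01000100
----------
  01001101
Decimal: 73 | 68 = 77



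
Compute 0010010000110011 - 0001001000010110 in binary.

Method 1 - Direct subtraction (column by column from the right: bit − bit − borrow-in; if negative, add 2 and borrow 1 from the next column):
borrow: 0010010000111000
        0010010000110011
-       0001001000010110
------------------------
        0001001000011101

Method 2 - Add two's complement:
Two's complement of 0001001000010110: invert → 1110110111101001, add 1 → 1110110111101010
  0010010000110011
+ 1110110111101010
------------------
 10001001000011101  (end carry out of the top bit = 1)
Discarding the end carry: 0001001000011101
Decimal check:
  0010010000110011 = 8192 + 1024 + 32 + 16 + 2 + 1 = 9267
  0001001000010110 = 4096 + 512 + 16 + 4 + 2 = 4630
  9267 - 4630 = 4637, and 0001001000011101 = 4096 + 512 + 16 + 8 + 4 + 1 = 4637 ✓



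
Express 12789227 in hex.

Using repeated division by 16 (digits 10–15 are A–F):
12789227 ÷ 16 = 799326 remainder 11 (B)
799326 ÷ 16 = 49957 remainder 14 (E)
49957 ÷ 16 = 3122 remainder 5
3122 ÷ 16 = 195 remainder 2
195 ÷ 16 = 12 remainder 3
12 ÷ 16 = 0 remainder 12 (C)
Reading remainders bottom to top: C325EB



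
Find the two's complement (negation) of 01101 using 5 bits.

Original: 01101
Step 1 - Invert all bits: 10010
Step 2 - Add 1: 10011
Verification: 01101 + 10011 = 100000; discarding the end carry (carry out of the top bit) leaves the 5-bit value 00000, as required for x + (-x)



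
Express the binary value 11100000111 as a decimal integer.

Sum of powers of 2 for each 1-bit:
2^0 + 2^1 + 2^2 + 2^8 + 2^9 + 2^10
= 1 + 2 + 4 + 256 + 512 + 1024
= 1799



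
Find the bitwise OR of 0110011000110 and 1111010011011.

OR: 1 when either bit is 1
  0110011000110
| 1111010011011
---------------
  1111011011111
Decimal: 3270 | 7835 = 7903



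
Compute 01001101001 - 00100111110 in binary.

Method 1 - Direct subtraction (column by column from the right: bit − bit − borrow-in; if negative, add 2 and borrow 1 from the next column):
borrow: 01001111100
        01001101001
-       00100111110
-------------------
        00100101011

Method 2 - Add two's complement:
Two's complement of 00100111110: invert → 11011000001, add 1 → 11011000010
  01001101001
+ 11011000010
-------------
 100100101011  (end carry out of the top bit = 1)
Discarding the end carry: 00100101011
Decimal check:
  01001101001 = 512 + 64 + 32 + 8 + 1 = 617
  00100111110 = 256 + 32 + 16 + 8 + 4 + 2 = 318
  617 - 318 = 299, and 00100101011 = 256 + 32 + 8 + 2 + 1 = 299 ✓



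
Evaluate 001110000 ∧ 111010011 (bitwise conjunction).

AND: 1 only when both bits are 1
  001110000
& 111010011
-----------
  001010000
Decimal: 112 & 467 = 80



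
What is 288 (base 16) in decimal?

Expand by place value (powers of 16):
288 = 2 × 16^2 + 8 × 16^1 + 8 × 16^0
= 2 × 256 + 8 × 16 + 8 × 1
= 512 + 128 + 8
= 648



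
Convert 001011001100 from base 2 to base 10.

Sum of powers of 2 for each 1-bit:
2^2 + 2^3 + 2^6 + 2^7 + 2^9
= 4 + 8 + 64 + 128 + 512
= 716



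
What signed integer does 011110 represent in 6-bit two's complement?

Binary: 011110
Sign bit: 0 (non-negative)
Read directly as an unsigned value:
011110 = 16 + 8 + 4 + 2 = 30
Value: 30



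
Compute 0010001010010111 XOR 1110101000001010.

XOR: 1 when bits differ
  0010001010010111
^ 1110101000001010
------------------
  1100100010011101
Decimal: 8855 ^ 59914 = 51357



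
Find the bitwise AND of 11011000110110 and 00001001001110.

AND: 1 only when both bits are 1
  11011000110110
& 00001001001110
----------------
  00001000000110
Decimal: 13878 & 590 = 518



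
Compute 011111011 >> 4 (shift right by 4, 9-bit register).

Original: 011111011 (decimal 251)
Shift right by 4 positions
Drop the 4 low bits; fill with zeros on the left
Result: 000001111 (decimal 15)
Equivalent: 251 >> 4 = 251 ÷ 2^4 = 15



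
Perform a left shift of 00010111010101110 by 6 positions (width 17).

Original: 00010111010101110 (decimal 11950)
Shift left by 6 positions
Append 6 zeros on the right and drop the 6 high bits that overflow the 17-bit width
Result: 11010101110000000 (decimal 109440)
Equivalent: 11950 << 6 = 11950 × 2^6 = 764800, truncated to 17 bits = 109440



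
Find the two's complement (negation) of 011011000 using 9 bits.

Original: 011011000
Step 1 - Invert all bits: 100100111
Step 2 - Add 1: 100101000
Verification: 011011000 + 100101000 = 1000000000; discarding the end carry (carry out of the top bit) leaves the 9-bit value 000000000, as required for x + (-x)



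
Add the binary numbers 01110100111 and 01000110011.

Add column by column from the right: bit + bit + carry-in; write the sum mod 2, carry 1 when the sum is 2 or 3.
carry:  10001001110
        01110100111
+       01000110011
-------------------
       010111011010
(the carry out of the leftmost column, 0, becomes the leading bit)
Decimal check:
  01110100111 = 512 + 256 + 128 + 32 + 4 + 2 + 1 = 935
  01000110011 = 512 + 32 + 16 + 2 + 1 = 563
  935 + 563 = 1498, and 010111011010 = 1024 + 256 + 128 + 64 + 16 + 8 + 2 = 1498 ✓



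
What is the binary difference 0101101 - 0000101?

Method 1 - Direct subtraction (column by column from the right: bit − bit − borrow-in; if negative, add 2 and borrow 1 from the next column):
borrow: 0000000
        0101101
-       0000101
---------------
        0101000

Method 2 - Add two's complement:
Two's complement of 0000101: invert → 1111010, add 1 → 1111011
  0101101
+ 1111011
---------
 10101000  (end carry out of the top bit = 1)
Discarding the end carry: 0101000
Decimal check:
  0101101 = 32 + 8 + 4 + 1 = 45
  0000101 = 4 + 1 = 5
  45 - 5 = 40, and 0101000 = 32 + 8 = 40 ✓



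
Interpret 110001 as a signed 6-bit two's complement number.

Binary: 110001
Sign bit: 1 (negative)
Invert: 001110
Add 1:  001111
Magnitude: 001111 = 8 + 4 + 2 + 1 = 15
Value: -15



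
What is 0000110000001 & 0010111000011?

AND: 1 only when both bits are 1
  0000110000001
& 0010111000011
---------------
  0000110000001
Decimal: 385 & 1475 = 385



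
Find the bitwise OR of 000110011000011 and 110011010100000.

OR: 1 when either bit is 1
  000110011000011
| 110011010100000
-----------------
  110111011100011
Decimal: 3267 | 26272 = 28387



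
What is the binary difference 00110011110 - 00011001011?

Method 1 - Direct subtraction (column by column from the right: bit − bit − borrow-in; if negative, add 2 and borrow 1 from the next column):
borrow: 00110000110
        00110011110
-       00011001011
-------------------
        00011010011

Method 2 - Add two's complement:
Two's complement of 00011001011: invert → 11100110100, add 1 → 11100110101
  00110011110
+ 11100110101
-------------
 100011010011  (end carry out of the top bit = 1)
Discarding the end carry: 00011010011
Decimal check:
  00110011110 = 256 + 128 + 16 + 8 + 4 + 2 = 414
  00011001011 = 128 + 64 + 8 + 2 + 1 = 203
  414 - 203 = 211, and 00011010011 = 128 + 64 + 16 + 2 + 1 = 211 ✓



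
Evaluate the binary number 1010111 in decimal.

Sum of powers of 2 for each 1-bit:
2^0 + 2^1 + 2^2 + 2^4 + 2^6
= 1 + 2 + 4 + 16 + 64
= 87



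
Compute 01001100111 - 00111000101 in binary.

Method 1 - Direct subtraction (column by column from the right: bit − bit − borrow-in; if negative, add 2 and borrow 1 from the next column):
borrow: 01100000000
        01001100111
-       00111000101
-------------------
        00010100010

Method 2 - Add two's complement:
Two's complement of 00111000101: invert → 11000111010, add 1 → 11000111011
  01001100111
+ 11000111011
-------------
 100010100010  (end carry out of the top bit = 1)
Discarding the end carry: 00010100010
Decimal check:
  01001100111 = 512 + 64 + 32 + 4 + 2 + 1 = 615
  00111000101 = 256 + 128 + 64 + 4 + 1 = 453
  615 - 453 = 162, and 00010100010 = 128 + 32 + 2 = 162 ✓



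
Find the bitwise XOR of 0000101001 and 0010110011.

XOR: 1 when bits differ
  0000101001
^ 0010110011
------------
  0010011010
Decimal: 41 ^ 179 = 154



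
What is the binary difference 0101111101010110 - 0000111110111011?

Method 1 - Direct subtraction (column by column from the right: bit − bit − borrow-in; if negative, add 2 and borrow 1 from the next column):
borrow: 0001111101110110
        0101111101010110
-       0000111110111011
------------------------
        0100111110011011

Method 2 - Add two's complement:
Two's complement of 0000111110111011: invert → 1111000001000100, add 1 → 1111000001000101
  0101111101010110
+ 1111000001000101
------------------
 10100111110011011  (end carry out of the top bit = 1)
Discarding the end carry: 0100111110011011
Decimal check:
  0101111101010110 = 16384 + 4096 + 2048 + 1024 + 512 + 256 + 64 + 16 + 4 + 2 = 24406
  0000111110111011 = 2048 + 1024 + 512 + 256 + 128 + 32 + 16 + 8 + 2 + 1 = 4027
  24406 - 4027 = 20379, and 0100111110011011 = 16384 + 2048 + 1024 + 512 + 256 + 128 + 16 + 8 + 2 + 1 = 20379 ✓



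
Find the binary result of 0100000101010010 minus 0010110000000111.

Method 1 - Direct subtraction (column by column from the right: bit − bit − borrow-in; if negative, add 2 and borrow 1 from the next column):
borrow: 0111100000011110
        0100000101010010
-       0010110000000111
------------------------
        0001010101001011

Method 2 - Add two's complement:
Two's complement of 0010110000000111: invert → 1101001111111000, add 1 → 1101001111111001
  0100000101010010
+ 1101001111111001
------------------
 10001010101001011  (end carry out of the top bit = 1)
Discarding the end carry: 0001010101001011
Decimal check:
  0100000101010010 = 16384 + 256 + 64 + 16 + 2 = 16722
  0010110000000111 = 8192 + 2048 + 1024 + 4 + 2 + 1 = 11271
  16722 - 11271 = 5451, and 0001010101001011 = 4096 + 1024 + 256 + 64 + 8 + 2 + 1 = 5451 ✓



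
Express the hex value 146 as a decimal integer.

Expand by place value (powers of 16):
146 = 1 × 16^2 + 4 × 16^1 + 6 × 16^0
= 1 × 256 + 4 × 16 + 6 × 1
= 256 + 64 + 6
= 326



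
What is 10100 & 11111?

AND: 1 only when both bits are 1
  10100
& 11111
-------
  10100
Decimal: 20 & 31 = 20



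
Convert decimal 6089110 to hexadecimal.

Using repeated division by 16 (digits 10–15 are A–F):
6089110 ÷ 16 = 380569 remainder 6
380569 ÷ 16 = 23785 remainder 9
23785 ÷ 16 = 1486 remainder 9
1486 ÷ 16 = 92 remainder 14 (E)
92 ÷ 16 = 5 remainder 12 (C)
5 ÷ 16 = 0 remainder 5
Reading remainders bottom to top: 5CE996



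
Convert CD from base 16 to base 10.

Expand by place value (powers of 16):
Digit values: C = 12, D = 13
CD = 12 × 16^1 + 13 × 16^0
= 12 × 16 + 13 × 1
= 192 + 13
= 205



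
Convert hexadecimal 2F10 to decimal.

Expand by place value (powers of 16):
Digit values: F = 15
2F10 = 2 × 16^3 + 15 × 16^2 + 1 × 16^1 + 0 × 16^0
= 2 × 4096 + 15 × 256 + 1 × 16 + 0 × 1
= 8192 + 3840 + 16 + 0
= 12048



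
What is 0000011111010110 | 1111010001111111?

OR: 1 when either bit is 1
  0000011111010110
| 1111010001111111
------------------
  1111011111111111
Decimal: 2006 | 62591 = 63487



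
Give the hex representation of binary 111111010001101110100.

Group into 4-bit nibbles from right:
  0001 = 1
  1111 = F
  1010 = A
  0011 = 3
  0111 = 7
  0100 = 4
Result: 1FA374



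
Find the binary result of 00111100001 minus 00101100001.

Method 1 - Direct subtraction (column by column from the right: bit − bit − borrow-in; if negative, add 2 and borrow 1 from the next column):
borrow: 00000000000
        00111100001
-       00101100001
-------------------
        00010000000

Method 2 - Add two's complement:
Two's complement of 00101100001: invert → 11010011110, add 1 → 11010011111
  00111100001
+ 11010011111
-------------
 100010000000  (end carry out of the top bit = 1)
Discarding the end carry: 00010000000
Decimal check:
  00111100001 = 256 + 128 + 64 + 32 + 1 = 481
  00101100001 = 256 + 64 + 32 + 1 = 353
  481 - 353 = 128, and 00010000000 = 128 ✓



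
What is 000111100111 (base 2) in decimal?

Sum of powers of 2 for each 1-bit:
2^0 + 2^1 + 2^2 + 2^5 + 2^6 + 2^7 + 2^8
= 1 + 2 + 4 + 32 + 64 + 128 + 256
= 487



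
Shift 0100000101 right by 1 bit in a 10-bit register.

Original: 0100000101 (decimal 261)
Shift right by 1 position
Drop the 1 low bit; fill with zero on the left
Result: 0010000010 (decimal 130)
Equivalent: 261 >> 1 = 261 ÷ 2^1 = 130



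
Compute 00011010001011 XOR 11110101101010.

XOR: 1 when bits differ
  00011010001011
^ 11110101101010
----------------
  11101111100001
Decimal: 1675 ^ 15722 = 15329



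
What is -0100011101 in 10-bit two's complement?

Original: 0100011101
Step 1 - Invert all bits: 1011100010
Step 2 - Add 1: 1011100011
Verification: 0100011101 + 1011100011 = 10000000000; discarding the end carry (carry out of the top bit) leaves the 10-bit value 0000000000, as required for x + (-x)



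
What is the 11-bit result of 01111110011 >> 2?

Original: 01111110011 (decimal 1011)
Shift right by 2 positions
Drop the 2 low bits; fill with zeros on the left
Result: 00011111100 (decimal 252)
Equivalent: 1011 >> 2 = 1011 ÷ 2^2 = 252



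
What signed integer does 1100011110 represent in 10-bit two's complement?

Binary: 1100011110
Sign bit: 1 (negative)
Invert: 0011100001
Add 1:  0011100010
Magnitude: 0011100010 = 128 + 64 + 32 + 2 = 226
Value: -226



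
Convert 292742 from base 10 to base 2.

Using repeated division by 2:
292742 ÷ 2 = 146371 remainder 0
146371 ÷ 2 = 73185 remainder 1
73185 ÷ 2 = 36592 remainder 1
36592 ÷ 2 = 18296 remainder 0
18296 ÷ 2 = 9148 remainder 0
9148 ÷ 2 = 4574 remainder 0
4574 ÷ 2 = 2287 remainder 0
2287 ÷ 2 = 1143 remainder 1
1143 ÷ 2 = 571 remainder 1
571 ÷ 2 = 285 remainder 1
285 ÷ 2 = 142 remainder 1
142 ÷ 2 = 71 remainder 0
71 ÷ 2 = 35 remainder 1
35 ÷ 2 = 17 remainder 1
17 ÷ 2 = 8 remainder 1
8 ÷ 2 = 4 remainder 0
4 ÷ 2 = 2 remainder 0
2 ÷ 2 = 1 remainder 0
1 ÷ 2 = 0 remainder 1
Reading remainders bottom to top: 1000111011110000110



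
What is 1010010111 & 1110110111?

AND: 1 only when both bits are 1
  1010010111
& 1110110111
------------
  1010010111
Decimal: 663 & 951 = 663



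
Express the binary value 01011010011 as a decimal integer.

Sum of powers of 2 for each 1-bit:
2^0 + 2^1 + 2^4 + 2^6 + 2^7 + 2^9
= 1 + 2 + 16 + 64 + 128 + 512
= 723



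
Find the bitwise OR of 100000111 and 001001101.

OR: 1 when either bit is 1
  100000111
| 001001101
-----------
  101001111
Decimal: 263 | 77 = 335



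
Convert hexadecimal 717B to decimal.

Expand by place value (powers of 16):
Digit values: B = 11
717B = 7 × 16^3 + 1 × 16^2 + 7 × 16^1 + 11 × 16^0
= 7 × 4096 + 1 × 256 + 7 × 16 + 11 × 1
= 28672 + 256 + 112 + 11
= 29051



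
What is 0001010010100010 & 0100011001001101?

AND: 1 only when both bits are 1
  0001010010100010
& 0100011001001101
------------------
  0000010000000000
Decimal: 5282 & 17997 = 1024



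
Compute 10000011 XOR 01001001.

XOR: 1 when bits differ
  10000011
^ 01001001
----------
  11001010
Decimal: 131 ^ 73 = 202



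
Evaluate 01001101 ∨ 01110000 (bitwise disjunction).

OR: 1 when either bit is 1
  01001101
| 01110000
----------
  01111101
Decimal: 77 | 112 = 125



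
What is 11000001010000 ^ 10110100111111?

XOR: 1 when bits differ
  11000001010000
^ 10110100111111
----------------
  01110101101111
Decimal: 12368 ^ 11583 = 7535



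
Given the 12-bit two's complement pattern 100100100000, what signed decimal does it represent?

Binary: 100100100000
Sign bit: 1 (negative)
Invert: 011011011111
Add 1:  011011100000
Magnitude: 011011100000 = 1024 + 512 + 128 + 64 + 32 = 1760
Value: -1760



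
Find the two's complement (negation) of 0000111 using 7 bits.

Original: 0000111
Step 1 - Invert all bits: 1111000
Step 2 - Add 1: 1111001
Verification: 0000111 + 1111001 = 10000000; discarding the end carry (carry out of the top bit) leaves the 7-bit value 0000000, as required for x + (-x)



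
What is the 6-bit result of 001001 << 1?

Original: 001001 (decimal 9)
Shift left by 1 position
Append 1 zero on the right
Result: 010010 (decimal 18)
Equivalent: 9 << 1 = 9 × 2^1 = 18



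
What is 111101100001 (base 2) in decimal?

Sum of powers of 2 for each 1-bit:
2^0 + 2^5 + 2^6 + 2^8 + 2^9 + 2^10 + 2^11
= 1 + 32 + 64 + 256 + 512 + 1024 + 2048
= 3937



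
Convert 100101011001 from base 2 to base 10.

Sum of powers of 2 for each 1-bit:
2^0 + 2^3 + 2^4 + 2^6 + 2^8 + 2^11
= 1 + 8 + 16 + 64 + 256 + 2048
= 2393



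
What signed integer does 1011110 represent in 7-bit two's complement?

Binary: 1011110
Sign bit: 1 (negative)
Invert: 0100001
Add 1:  0100010
Magnitude: 0100010 = 32 + 2 = 34
Value: -34



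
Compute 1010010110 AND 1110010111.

AND: 1 only when both bits are 1
  1010010110
& 1110010111
------------
  1010010110
Decimal: 662 & 919 = 662



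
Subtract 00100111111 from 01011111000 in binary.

Method 1 - Direct subtraction (column by column from the right: bit − bit − borrow-in; if negative, add 2 and borrow 1 from the next column):
borrow: 01001111110
        01011111000
-       00100111111
-------------------
        00110111001

Method 2 - Add two's complement:
Two's complement of 00100111111: invert → 11011000000, add 1 → 11011000001
  01011111000
+ 11011000001
-------------
 100110111001  (end carry out of the top bit = 1)
Discarding the end carry: 00110111001
Decimal check:
  01011111000 = 512 + 128 + 64 + 32 + 16 + 8 = 760
  00100111111 = 256 + 32 + 16 + 8 + 4 + 2 + 1 = 319
  760 - 319 = 441, and 00110111001 = 256 + 128 + 32 + 16 + 8 + 1 = 441 ✓



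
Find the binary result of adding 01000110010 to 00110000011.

Add column by column from the right: bit + bit + carry-in; write the sum mod 2, carry 1 when the sum is 2 or 3.
carry:  00000000100
        01000110010
+       00110000011
-------------------
       001110110101
(the carry out of the leftmost column, 0, becomes the leading bit)
Decimal check:
  01000110010 = 512 + 32 + 16 + 2 = 562
  00110000011 = 256 + 128 + 2 + 1 = 387
  562 + 387 = 949, and 001110110101 = 512 + 256 + 128 + 32 + 16 + 4 + 1 = 949 ✓



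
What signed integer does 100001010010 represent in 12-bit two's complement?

Binary: 100001010010
Sign bit: 1 (negative)
Invert: 011110101101
Add 1:  011110101110
Magnitude: 011110101110 = 1024 + 512 + 256 + 128 + 32 + 8 + 4 + 2 = 1966
Value: -1966



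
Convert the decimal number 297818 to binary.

Using repeated division by 2:
297818 ÷ 2 = 148909 remainder 0
148909 ÷ 2 = 74454 remainder 1
74454 ÷ 2 = 37227 remainder 0
37227 ÷ 2 = 18613 remainder 1
18613 ÷ 2 = 9306 remainder 1
9306 ÷ 2 = 4653 remainder 0
4653 ÷ 2 = 2326 remainder 1
2326 ÷ 2 = 1163 remainder 0
1163 ÷ 2 = 581 remainder 1
581 ÷ 2 = 290 remainder 1
290 ÷ 2 = 145 remainder 0
145 ÷ 2 = 72 remainder 1
72 ÷ 2 = 36 remainder 0
36 ÷ 2 = 18 remainder 0
18 ÷ 2 = 9 remainder 0
9 ÷ 2 = 4 remainder 1
4 ÷ 2 = 2 remainder 0
2 ÷ 2 = 1 remainder 0
1 ÷ 2 = 0 remainder 1
Reading remainders bottom to top: 1001000101101011010



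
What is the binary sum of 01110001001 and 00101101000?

Add column by column from the right: bit + bit + carry-in; write the sum mod 2, carry 1 when the sum is 2 or 3.
carry:  11000010000
        01110001001
+       00101101000
-------------------
       010011110001
(the carry out of the leftmost column, 0, becomes the leading bit)
Decimal check:
  01110001001 = 512 + 256 + 128 + 8 + 1 = 905
  00101101000 = 256 + 64 + 32 + 8 = 360
  905 + 360 = 1265, and 010011110001 = 1024 + 128 + 64 + 32 + 16 + 1 = 1265 ✓



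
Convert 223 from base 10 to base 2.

Using repeated division by 2:
223 ÷ 2 = 111 remainder 1
111 ÷ 2 = 55 remainder 1
55 ÷ 2 = 27 remainder 1
27 ÷ 2 = 13 remainder 1
13 ÷ 2 = 6 remainder 1
6 ÷ 2 = 3 remainder 0
3 ÷ 2 = 1 remainder 1
1 ÷ 2 = 0 remainder 1
Reading remainders bottom to top: 11011111



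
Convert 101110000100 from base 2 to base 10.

Sum of powers of 2 for each 1-bit:
2^2 + 2^7 + 2^8 + 2^9 + 2^11
= 4 + 128 + 256 + 512 + 2048
= 2948



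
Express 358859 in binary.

Using repeated division by 2:
358859 ÷ 2 = 179429 remainder 1
179429 ÷ 2 = 89714 remainder 1
89714 ÷ 2 = 44857 remainder 0
44857 ÷ 2 = 22428 remainder 1
22428 ÷ 2 = 11214 remainder 0
11214 ÷ 2 = 5607 remainder 0
5607 ÷ 2 = 2803 remainder 1
2803 ÷ 2 = 1401 remainder 1
1401 ÷ 2 = 700 remainder 1
700 ÷ 2 = 350 remainder 0
350 ÷ 2 = 175 remainder 0
175 ÷ 2 = 87 remainder 1
87 ÷ 2 = 43 remainder 1
43 ÷ 2 = 21 remainder 1
21 ÷ 2 = 10 remainder 1
10 ÷ 2 = 5 remainder 0
5 ÷ 2 = 2 remainder 1
2 ÷ 2 = 1 remainder 0
1 ÷ 2 = 0 remainder 1
Reading remainders bottom to top: 1010111100111001011



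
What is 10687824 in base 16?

Using repeated division by 16 (digits 10–15 are A–F):
10687824 ÷ 16 = 667989 remainder 0
667989 ÷ 16 = 41749 remainder 5
41749 ÷ 16 = 2609 remainder 5
2609 ÷ 16 = 163 remainder 1
163 ÷ 16 = 10 remainder 3
10 ÷ 16 = 0 remainder 10 (A)
Reading remainders bottom to top: A31550



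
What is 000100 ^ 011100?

XOR: 1 when bits differ
  000100
^ 011100
--------
  011000
Decimal: 4 ^ 28 = 24



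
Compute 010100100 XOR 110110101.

XOR: 1 when bits differ
  010100100
^ 110110101
-----------
  100010001
Decimal: 164 ^ 437 = 273



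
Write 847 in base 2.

Using repeated division by 2:
847 ÷ 2 = 423 remainder 1
423 ÷ 2 = 211 remainder 1
211 ÷ 2 = 105 remainder 1
105 ÷ 2 = 52 remainder 1
52 ÷ 2 = 26 remainder 0
26 ÷ 2 = 13 remainder 0
13 ÷ 2 = 6 remainder 1
6 ÷ 2 = 3 remainder 0
3 ÷ 2 = 1 remainder 1
1 ÷ 2 = 0 remainder 1
Reading remainders bottom to top: 1101001111



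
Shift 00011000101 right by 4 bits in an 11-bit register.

Original: 00011000101 (decimal 197)
Shift right by 4 positions
Drop the 4 low bits; fill with zeros on the left
Result: 00000001100 (decimal 12)
Equivalent: 197 >> 4 = 197 ÷ 2^4 = 12



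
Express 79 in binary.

Using repeated division by 2:
79 ÷ 2 = 39 remainder 1
39 ÷ 2 = 19 remainder 1
19 ÷ 2 = 9 remainder 1
9 ÷ 2 = 4 remainder 1
4 ÷ 2 = 2 remainder 0
2 ÷ 2 = 1 remainder 0
1 ÷ 2 = 0 remainder 1
Reading remainders bottom to top: 1001111



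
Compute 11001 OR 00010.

OR: 1 when either bit is 1
  11001
| 00010
-------
  11011
Decimal: 25 | 2 = 27



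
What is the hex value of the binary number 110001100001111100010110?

Group into 4-bit nibbles from right:
  1100 = C
  0110 = 6
  0001 = 1
  1111 = F
  0001 = 1
  0110 = 6
Result: C61F16



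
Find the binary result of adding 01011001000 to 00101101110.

Add column by column from the right: bit + bit + carry-in; write the sum mod 2, carry 1 when the sum is 2 or 3.
carry:  11110010000
        01011001000
+       00101101110
-------------------
       010000110110
(the carry out of the leftmost column, 0, becomes the leading bit)
Decimal check:
  01011001000 = 512 + 128 + 64 + 8 = 712
  00101101110 = 256 + 64 + 32 + 8 + 4 + 2 = 366
  712 + 366 = 1078, and 010000110110 = 1024 + 32 + 16 + 4 + 2 = 1078 ✓



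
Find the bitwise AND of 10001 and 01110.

AND: 1 only when both bits are 1
  10001
& 01110
-------
  00000
Decimal: 17 & 14 = 0



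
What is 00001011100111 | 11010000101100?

OR: 1 when either bit is 1
  00001011100111
| 11010000101100
----------------
  11011011101111
Decimal: 743 | 13356 = 14063



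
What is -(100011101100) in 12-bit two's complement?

Original (sign bit 1, negative): 100011101100
Step 1 - Invert all bits: 011100010011
Step 2 - Add 1: 011100010100
Verification: 100011101100 + 011100010100 = 1000000000000; discarding the end carry (carry out of the top bit) leaves the 12-bit value 000000000000, as required for x + (-x)



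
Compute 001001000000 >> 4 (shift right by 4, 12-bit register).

Original: 001001000000 (decimal 576)
Shift right by 4 positions
Drop the 4 low bits; fill with zeros on the left
Result: 000000100100 (decimal 36)
Equivalent: 576 >> 4 = 576 ÷ 2^4 = 36



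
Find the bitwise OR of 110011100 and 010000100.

OR: 1 when either bit is 1
  110011100
| 010000100
-----------
  110011100
Decimal: 412 | 132 = 412



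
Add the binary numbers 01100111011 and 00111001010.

Add column by column from the right: bit + bit + carry-in; write the sum mod 2, carry 1 when the sum is 2 or 3.
carry:  11111110100
        01100111011
+       00111001010
-------------------
       010100000101
(the carry out of the leftmost column, 0, becomes the leading bit)
Decimal check:
  01100111011 = 512 + 256 + 32 + 16 + 8 + 2 + 1 = 827
  00111001010 = 256 + 128 + 64 + 8 + 2 = 458
  827 + 458 = 1285, and 010100000101 = 1024 + 256 + 4 + 1 = 1285 ✓



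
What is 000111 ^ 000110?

XOR: 1 when bits differ
  000111
^ 000110
--------
  000001
Decimal: 7 ^ 6 = 1



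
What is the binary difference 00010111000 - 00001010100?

Method 1 - Direct subtraction (column by column from the right: bit − bit − borrow-in; if negative, add 2 and borrow 1 from the next column):
borrow: 00010001000
        00010111000
-       00001010100
-------------------
        00001100100

Method 2 - Add two's complement:
Two's complement of 00001010100: invert → 11110101011, add 1 → 11110101100
  00010111000
+ 11110101100
-------------
 100001100100  (end carry out of the top bit = 1)
Discarding the end carry: 00001100100
Decimal check:
  00010111000 = 128 + 32 + 16 + 8 = 184
  00001010100 = 64 + 16 + 4 = 84
  184 - 84 = 100, and 00001100100 = 64 + 32 + 4 = 100 ✓



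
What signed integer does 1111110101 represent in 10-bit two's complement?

Binary: 1111110101
Sign bit: 1 (negative)
Invert: 0000001010
Add 1:  0000001011
Magnitude: 0000001011 = 8 + 2 + 1 = 11
Value: -11



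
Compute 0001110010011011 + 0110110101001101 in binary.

Add column by column from the right: bit + bit + carry-in; write the sum mod 2, carry 1 when the sum is 2 or 3.
carry:  1111100000111110
        0001110010011011
+       0110110101001101
------------------------
       01000100111101000
(the carry out of the leftmost column, 0, becomes the leading bit)
Decimal check:
  0001110010011011 = 4096 + 2048 + 1024 + 128 + 16 + 8 + 2 + 1 = 7323
  0110110101001101 = 16384 + 8192 + 2048 + 1024 + 256 + 64 + 8 + 4 + 1 = 27981
  7323 + 27981 = 35304, and 01000100111101000 = 32768 + 2048 + 256 + 128 + 64 + 32 + 8 = 35304 ✓



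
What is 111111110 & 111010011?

AND: 1 only when both bits are 1
  111111110
& 111010011
-----------
  111010010
Decimal: 510 & 467 = 466



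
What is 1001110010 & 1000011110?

AND: 1 only when both bits are 1
  1001110010
& 1000011110
------------
  1000010010
Decimal: 626 & 542 = 530



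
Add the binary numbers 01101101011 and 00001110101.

Add column by column from the right: bit + bit + carry-in; write the sum mod 2, carry 1 when the sum is 2 or 3.
carry:  00011111110
        01101101011
+       00001110101
-------------------
       001111100000
(the carry out of the leftmost column, 0, becomes the leading bit)
Decimal check:
  01101101011 = 512 + 256 + 64 + 32 + 8 + 2 + 1 = 875
  00001110101 = 64 + 32 + 16 + 4 + 1 = 117
  875 + 117 = 992, and 001111100000 = 512 + 256 + 128 + 64 + 32 = 992 ✓



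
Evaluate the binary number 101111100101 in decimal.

Sum of powers of 2 for each 1-bit:
2^0 + 2^2 + 2^5 + 2^6 + 2^7 + 2^8 + 2^9 + 2^11
= 1 + 4 + 32 + 64 + 128 + 256 + 512 + 2048
= 3045



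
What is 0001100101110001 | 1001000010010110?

OR: 1 when either bit is 1
  0001100101110001
| 1001000010010110
------------------
  1001100111110111
Decimal: 6513 | 37014 = 39415



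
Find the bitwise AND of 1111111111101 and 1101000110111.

AND: 1 only when both bits are 1
  1111111111101
& 1101000110111
---------------
  1101000110101
Decimal: 8189 & 6711 = 6709



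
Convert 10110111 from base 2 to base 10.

Sum of powers of 2 for each 1-bit:
2^0 + 2^1 + 2^2 + 2^4 + 2^5 + 2^7
= 1 + 2 + 4 + 16 + 32 + 128
= 183

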